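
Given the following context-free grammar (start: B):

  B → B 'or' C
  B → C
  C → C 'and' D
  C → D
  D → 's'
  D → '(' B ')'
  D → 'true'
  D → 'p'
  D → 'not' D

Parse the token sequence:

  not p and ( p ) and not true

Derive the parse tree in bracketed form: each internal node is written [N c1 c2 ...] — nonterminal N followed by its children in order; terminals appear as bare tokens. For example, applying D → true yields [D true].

[B [C [C [C [D not [D p]]] and [D ( [B [C [D p]]] )]] and [D not [D true]]]]

B
C
C and D
C and D and D
D and D and D
not D and D and D
not p and D and D
not p and ( B ) and D
not p and ( C ) and D
not p and ( D ) and D
not p and ( p ) and D
not p and ( p ) and not D
not p and ( p ) and not true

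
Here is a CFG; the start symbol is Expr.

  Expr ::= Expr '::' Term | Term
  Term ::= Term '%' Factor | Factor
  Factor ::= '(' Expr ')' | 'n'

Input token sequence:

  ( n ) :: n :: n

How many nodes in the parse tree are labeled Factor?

4

[Expr [Expr [Expr [Term [Factor ( [Expr [Term [Factor n]]] )]]] :: [Term [Factor n]]] :: [Term [Factor n]]]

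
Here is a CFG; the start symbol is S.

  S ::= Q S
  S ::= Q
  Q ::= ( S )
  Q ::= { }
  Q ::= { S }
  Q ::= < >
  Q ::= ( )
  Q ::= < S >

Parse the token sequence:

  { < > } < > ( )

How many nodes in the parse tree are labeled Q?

[S [Q { [S [Q < >]] }] [S [Q < >] [S [Q ( )]]]]

4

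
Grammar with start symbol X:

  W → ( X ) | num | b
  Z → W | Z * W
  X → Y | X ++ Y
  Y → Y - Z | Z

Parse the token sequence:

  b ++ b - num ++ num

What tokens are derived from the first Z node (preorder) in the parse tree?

b

[X [X [X [Y [Z [W b]]]] ++ [Y [Y [Z [W b]]] - [Z [W num]]]] ++ [Y [Z [W num]]]]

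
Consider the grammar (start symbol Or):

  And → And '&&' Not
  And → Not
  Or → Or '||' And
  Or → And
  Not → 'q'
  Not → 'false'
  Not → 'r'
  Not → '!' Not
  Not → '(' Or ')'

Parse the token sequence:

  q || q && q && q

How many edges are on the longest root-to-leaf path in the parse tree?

[Or [Or [And [Not q]]] || [And [And [And [Not q]] && [Not q]] && [Not q]]]

5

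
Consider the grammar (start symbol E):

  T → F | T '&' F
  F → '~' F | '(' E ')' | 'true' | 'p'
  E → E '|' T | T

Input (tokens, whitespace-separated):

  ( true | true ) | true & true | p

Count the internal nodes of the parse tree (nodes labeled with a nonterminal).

17

[E [E [E [T [F ( [E [E [T [F true]]] | [T [F true]]] )]]] | [T [T [F true]] & [F true]]] | [T [F p]]]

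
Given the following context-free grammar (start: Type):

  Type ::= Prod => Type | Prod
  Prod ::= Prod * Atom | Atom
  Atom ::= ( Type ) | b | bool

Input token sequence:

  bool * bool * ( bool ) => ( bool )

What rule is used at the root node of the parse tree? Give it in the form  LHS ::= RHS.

[Type [Prod [Prod [Prod [Atom bool]] * [Atom bool]] * [Atom ( [Type [Prod [Atom bool]]] )]] => [Type [Prod [Atom ( [Type [Prod [Atom bool]]] )]]]]

Type ::= Prod => Type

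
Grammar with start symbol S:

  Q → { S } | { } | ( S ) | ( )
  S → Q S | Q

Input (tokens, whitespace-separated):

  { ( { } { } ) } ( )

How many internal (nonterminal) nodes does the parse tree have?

[S [Q { [S [Q ( [S [Q { }] [S [Q { }]]] )]] }] [S [Q ( )]]]

10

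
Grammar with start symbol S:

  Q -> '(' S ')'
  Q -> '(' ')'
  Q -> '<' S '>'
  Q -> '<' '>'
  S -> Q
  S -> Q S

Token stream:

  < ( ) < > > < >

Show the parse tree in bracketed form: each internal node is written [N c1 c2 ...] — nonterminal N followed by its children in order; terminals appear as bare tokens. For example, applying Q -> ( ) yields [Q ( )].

S
Q S
< S > S
< Q S > S
< ( ) S > S
< ( ) Q > S
< ( ) < > > S
< ( ) < > > Q
< ( ) < > > < >

[S [Q < [S [Q ( )] [S [Q < >]]] >] [S [Q < >]]]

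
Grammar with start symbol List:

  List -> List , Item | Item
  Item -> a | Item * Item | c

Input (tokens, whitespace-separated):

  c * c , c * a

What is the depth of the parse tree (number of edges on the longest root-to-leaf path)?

4

[List [List [Item [Item c] * [Item c]]] , [Item [Item c] * [Item a]]]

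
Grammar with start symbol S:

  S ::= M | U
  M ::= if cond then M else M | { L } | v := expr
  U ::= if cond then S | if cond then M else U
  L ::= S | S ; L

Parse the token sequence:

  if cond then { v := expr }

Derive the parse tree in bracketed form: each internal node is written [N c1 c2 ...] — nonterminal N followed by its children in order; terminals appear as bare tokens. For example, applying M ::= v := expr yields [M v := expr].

S
U
if cond then S
if cond then M
if cond then { L }
if cond then { S }
if cond then { M }
if cond then { v := expr }

[S [U if cond then [S [M { [L [S [M v := expr]]] }]]]]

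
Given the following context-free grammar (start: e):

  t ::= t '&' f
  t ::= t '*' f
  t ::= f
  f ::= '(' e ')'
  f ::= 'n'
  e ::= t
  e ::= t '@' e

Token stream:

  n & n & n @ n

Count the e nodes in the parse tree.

[e [t [t [t [f n]] & [f n]] & [f n]] @ [e [t [f n]]]]

2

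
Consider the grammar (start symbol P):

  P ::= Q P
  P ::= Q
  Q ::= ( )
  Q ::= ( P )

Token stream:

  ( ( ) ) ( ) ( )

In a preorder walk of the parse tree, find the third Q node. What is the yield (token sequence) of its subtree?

( )

[P [Q ( [P [Q ( )]] )] [P [Q ( )] [P [Q ( )]]]]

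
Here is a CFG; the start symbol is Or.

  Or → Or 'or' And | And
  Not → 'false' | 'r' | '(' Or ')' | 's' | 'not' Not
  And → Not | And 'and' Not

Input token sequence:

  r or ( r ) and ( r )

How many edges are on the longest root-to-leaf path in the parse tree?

[Or [Or [And [Not r]]] or [And [And [Not ( [Or [And [Not r]]] )]] and [Not ( [Or [And [Not r]]] )]]]

7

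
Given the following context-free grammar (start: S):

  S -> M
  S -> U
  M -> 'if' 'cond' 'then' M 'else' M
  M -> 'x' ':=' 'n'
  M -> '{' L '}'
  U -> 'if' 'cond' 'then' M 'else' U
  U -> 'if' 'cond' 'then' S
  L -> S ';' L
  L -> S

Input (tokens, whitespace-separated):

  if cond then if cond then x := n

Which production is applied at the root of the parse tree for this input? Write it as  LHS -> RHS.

S -> U

[S [U if cond then [S [U if cond then [S [M x := n]]]]]]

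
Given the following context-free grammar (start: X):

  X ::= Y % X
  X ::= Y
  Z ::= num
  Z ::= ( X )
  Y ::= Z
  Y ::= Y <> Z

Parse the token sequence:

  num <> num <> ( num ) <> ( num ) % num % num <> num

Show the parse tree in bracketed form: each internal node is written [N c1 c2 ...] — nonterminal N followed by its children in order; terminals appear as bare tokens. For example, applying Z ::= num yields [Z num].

[X [Y [Y [Y [Y [Z num]] <> [Z num]] <> [Z ( [X [Y [Z num]]] )]] <> [Z ( [X [Y [Z num]]] )]] % [X [Y [Z num]] % [X [Y [Y [Z num]] <> [Z num]]]]]

X
Y % X
Y <> Z % X
Y <> Z <> Z % X
Y <> Z <> Z <> Z % X
Z <> Z <> Z <> Z % X
num <> Z <> Z <> Z % X
num <> num <> Z <> Z % X
num <> num <> ( X ) <> Z % X
num <> num <> ( Y ) <> Z % X
num <> num <> ( Z ) <> Z % X
num <> num <> ( num ) <> Z % X
num <> num <> ( num ) <> ( X ) % X
num <> num <> ( num ) <> ( Y ) % X
num <> num <> ( num ) <> ( Z ) % X
num <> num <> ( num ) <> ( num ) % X
num <> num <> ( num ) <> ( num ) % Y % X
num <> num <> ( num ) <> ( num ) % Z % X
num <> num <> ( num ) <> ( num ) % num % X
num <> num <> ( num ) <> ( num ) % num % Y
num <> num <> ( num ) <> ( num ) % num % Y <> Z
num <> num <> ( num ) <> ( num ) % num % Z <> Z
num <> num <> ( num ) <> ( num ) % num % num <> Z
num <> num <> ( num ) <> ( num ) % num % num <> num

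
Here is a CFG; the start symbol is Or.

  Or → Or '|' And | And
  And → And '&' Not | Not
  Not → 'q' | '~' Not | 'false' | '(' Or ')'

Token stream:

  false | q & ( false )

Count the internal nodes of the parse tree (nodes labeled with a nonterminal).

11

[Or [Or [And [Not false]]] | [And [And [Not q]] & [Not ( [Or [And [Not false]]] )]]]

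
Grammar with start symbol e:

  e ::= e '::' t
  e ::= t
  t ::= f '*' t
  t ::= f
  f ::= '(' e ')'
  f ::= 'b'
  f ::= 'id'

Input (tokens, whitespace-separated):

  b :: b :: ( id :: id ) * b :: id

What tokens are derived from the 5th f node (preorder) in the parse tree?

[e [e [e [e [t [f b]]] :: [t [f b]]] :: [t [f ( [e [e [t [f id]]] :: [t [f id]]] )] * [t [f b]]]] :: [t [f id]]]

id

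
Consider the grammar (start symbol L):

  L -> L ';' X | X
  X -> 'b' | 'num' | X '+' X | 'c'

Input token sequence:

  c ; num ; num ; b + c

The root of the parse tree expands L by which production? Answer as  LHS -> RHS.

L -> L ';' X

[L [L [L [L [X c]] ; [X num]] ; [X num]] ; [X [X b] + [X c]]]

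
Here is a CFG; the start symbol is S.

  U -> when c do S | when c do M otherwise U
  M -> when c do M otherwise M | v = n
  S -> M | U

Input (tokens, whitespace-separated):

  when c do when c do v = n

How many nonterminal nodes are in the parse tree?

6

[S [U when c do [S [U when c do [S [M v = n]]]]]]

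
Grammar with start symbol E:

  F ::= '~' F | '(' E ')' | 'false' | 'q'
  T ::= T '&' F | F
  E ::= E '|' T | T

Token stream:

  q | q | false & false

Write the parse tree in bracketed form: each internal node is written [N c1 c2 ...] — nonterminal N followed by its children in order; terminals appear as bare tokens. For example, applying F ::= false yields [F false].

[E [E [E [T [F q]]] | [T [F q]]] | [T [T [F false]] & [F false]]]

E
E | T
E | T | T
T | T | T
F | T | T
q | T | T
q | F | T
q | q | T
q | q | T & F
q | q | F & F
q | q | false & F
q | q | false & false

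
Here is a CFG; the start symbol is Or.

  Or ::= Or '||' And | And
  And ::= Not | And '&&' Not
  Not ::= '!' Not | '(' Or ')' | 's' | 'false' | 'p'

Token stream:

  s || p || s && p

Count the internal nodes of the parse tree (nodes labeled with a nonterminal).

11

[Or [Or [Or [And [Not s]]] || [And [Not p]]] || [And [And [Not s]] && [Not p]]]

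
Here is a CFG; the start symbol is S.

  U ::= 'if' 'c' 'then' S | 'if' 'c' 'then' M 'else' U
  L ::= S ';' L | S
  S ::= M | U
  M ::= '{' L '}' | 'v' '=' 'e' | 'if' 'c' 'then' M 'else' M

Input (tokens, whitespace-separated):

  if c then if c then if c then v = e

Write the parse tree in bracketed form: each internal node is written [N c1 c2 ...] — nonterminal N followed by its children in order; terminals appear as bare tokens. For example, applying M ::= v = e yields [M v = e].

[S [U if c then [S [U if c then [S [U if c then [S [M v = e]]]]]]]]

S
U
if c then S
if c then U
if c then if c then S
if c then if c then U
if c then if c then if c then S
if c then if c then if c then M
if c then if c then if c then v = e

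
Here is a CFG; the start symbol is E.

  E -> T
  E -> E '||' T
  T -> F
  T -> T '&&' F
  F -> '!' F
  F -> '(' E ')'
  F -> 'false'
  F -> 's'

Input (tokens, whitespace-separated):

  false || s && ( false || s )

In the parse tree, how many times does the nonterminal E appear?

[E [E [T [F false]]] || [T [T [F s]] && [F ( [E [E [T [F false]]] || [T [F s]]] )]]]

4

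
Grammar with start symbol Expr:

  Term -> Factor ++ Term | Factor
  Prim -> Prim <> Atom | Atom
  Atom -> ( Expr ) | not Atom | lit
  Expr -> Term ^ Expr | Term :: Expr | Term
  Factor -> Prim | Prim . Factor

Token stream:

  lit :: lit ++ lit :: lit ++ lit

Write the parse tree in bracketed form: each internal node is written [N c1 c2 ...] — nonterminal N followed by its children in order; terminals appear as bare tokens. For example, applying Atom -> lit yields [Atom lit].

[Expr [Term [Factor [Prim [Atom lit]]]] :: [Expr [Term [Factor [Prim [Atom lit]]] ++ [Term [Factor [Prim [Atom lit]]]]] :: [Expr [Term [Factor [Prim [Atom lit]]] ++ [Term [Factor [Prim [Atom lit]]]]]]]]

Expr
Term :: Expr
Factor :: Expr
Prim :: Expr
Atom :: Expr
lit :: Expr
lit :: Term :: Expr
lit :: Factor ++ Term :: Expr
lit :: Prim ++ Term :: Expr
lit :: Atom ++ Term :: Expr
lit :: lit ++ Term :: Expr
lit :: lit ++ Factor :: Expr
lit :: lit ++ Prim :: Expr
lit :: lit ++ Atom :: Expr
lit :: lit ++ lit :: Expr
lit :: lit ++ lit :: Term
lit :: lit ++ lit :: Factor ++ Term
lit :: lit ++ lit :: Prim ++ Term
lit :: lit ++ lit :: Atom ++ Term
lit :: lit ++ lit :: lit ++ Term
lit :: lit ++ lit :: lit ++ Factor
lit :: lit ++ lit :: lit ++ Prim
lit :: lit ++ lit :: lit ++ Atom
lit :: lit ++ lit :: lit ++ lit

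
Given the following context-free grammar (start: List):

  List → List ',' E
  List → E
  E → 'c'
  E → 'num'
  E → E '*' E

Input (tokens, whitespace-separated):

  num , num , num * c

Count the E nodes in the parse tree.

[List [List [List [E num]] , [E num]] , [E [E num] * [E c]]]

5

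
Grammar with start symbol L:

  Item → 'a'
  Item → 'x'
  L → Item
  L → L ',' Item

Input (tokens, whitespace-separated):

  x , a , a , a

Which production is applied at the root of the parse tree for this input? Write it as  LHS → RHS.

[L [L [L [L [Item x]] , [Item a]] , [Item a]] , [Item a]]

L → L ',' Item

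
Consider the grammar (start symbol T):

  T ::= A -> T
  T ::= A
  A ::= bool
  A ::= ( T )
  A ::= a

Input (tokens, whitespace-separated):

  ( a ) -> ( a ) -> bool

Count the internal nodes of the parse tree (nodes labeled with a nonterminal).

[T [A ( [T [A a]] )] -> [T [A ( [T [A a]] )] -> [T [A bool]]]]

10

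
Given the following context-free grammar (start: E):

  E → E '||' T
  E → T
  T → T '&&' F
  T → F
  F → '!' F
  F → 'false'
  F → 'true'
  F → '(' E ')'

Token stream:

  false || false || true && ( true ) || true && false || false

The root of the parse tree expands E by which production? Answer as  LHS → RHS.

E → E '||' T

[E [E [E [E [E [T [F false]]] || [T [F false]]] || [T [T [F true]] && [F ( [E [T [F true]]] )]]] || [T [T [F true]] && [F false]]] || [T [F false]]]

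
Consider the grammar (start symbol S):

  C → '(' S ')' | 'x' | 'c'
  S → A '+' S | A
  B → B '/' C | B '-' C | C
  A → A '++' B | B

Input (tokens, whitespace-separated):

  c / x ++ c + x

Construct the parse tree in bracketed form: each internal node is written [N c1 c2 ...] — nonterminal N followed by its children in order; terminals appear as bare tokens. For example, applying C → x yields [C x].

S
A + S
A ++ B + S
B ++ B + S
B / C ++ B + S
C / C ++ B + S
c / C ++ B + S
c / x ++ B + S
c / x ++ C + S
c / x ++ c + S
c / x ++ c + A
c / x ++ c + B
c / x ++ c + C
c / x ++ c + x

[S [A [A [B [B [C c]] / [C x]]] ++ [B [C c]]] + [S [A [B [C x]]]]]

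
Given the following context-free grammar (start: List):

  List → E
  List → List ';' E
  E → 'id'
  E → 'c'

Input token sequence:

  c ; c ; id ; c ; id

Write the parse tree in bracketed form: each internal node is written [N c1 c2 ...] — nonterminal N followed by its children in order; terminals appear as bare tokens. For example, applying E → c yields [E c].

List
List ; E
List ; E ; E
List ; E ; E ; E
List ; E ; E ; E ; E
E ; E ; E ; E ; E
c ; E ; E ; E ; E
c ; c ; E ; E ; E
c ; c ; id ; E ; E
c ; c ; id ; c ; E
c ; c ; id ; c ; id

[List [List [List [List [List [E c]] ; [E c]] ; [E id]] ; [E c]] ; [E id]]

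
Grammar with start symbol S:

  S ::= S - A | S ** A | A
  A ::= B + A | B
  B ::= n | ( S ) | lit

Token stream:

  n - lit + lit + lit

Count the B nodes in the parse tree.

[S [S [A [B n]]] - [A [B lit] + [A [B lit] + [A [B lit]]]]]

4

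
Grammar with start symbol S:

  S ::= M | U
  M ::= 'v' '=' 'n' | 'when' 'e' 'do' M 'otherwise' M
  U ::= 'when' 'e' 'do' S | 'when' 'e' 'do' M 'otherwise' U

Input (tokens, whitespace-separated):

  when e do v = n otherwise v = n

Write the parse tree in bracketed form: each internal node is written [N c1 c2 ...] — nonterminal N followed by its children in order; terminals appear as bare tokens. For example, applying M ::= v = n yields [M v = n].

S
M
when e do M otherwise M
when e do v = n otherwise M
when e do v = n otherwise v = n

[S [M when e do [M v = n] otherwise [M v = n]]]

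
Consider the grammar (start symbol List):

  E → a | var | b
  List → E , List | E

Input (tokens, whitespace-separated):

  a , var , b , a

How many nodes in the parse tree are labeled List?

[List [E a] , [List [E var] , [List [E b] , [List [E a]]]]]

4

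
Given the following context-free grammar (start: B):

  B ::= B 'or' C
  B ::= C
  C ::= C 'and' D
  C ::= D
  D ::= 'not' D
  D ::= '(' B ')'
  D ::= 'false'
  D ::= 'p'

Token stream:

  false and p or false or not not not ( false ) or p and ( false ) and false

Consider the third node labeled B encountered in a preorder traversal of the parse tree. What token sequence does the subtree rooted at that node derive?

false and p or false

[B [B [B [B [C [C [D false]] and [D p]]] or [C [D false]]] or [C [D not [D not [D not [D ( [B [C [D false]]] )]]]]]] or [C [C [C [D p]] and [D ( [B [C [D false]]] )]] and [D false]]]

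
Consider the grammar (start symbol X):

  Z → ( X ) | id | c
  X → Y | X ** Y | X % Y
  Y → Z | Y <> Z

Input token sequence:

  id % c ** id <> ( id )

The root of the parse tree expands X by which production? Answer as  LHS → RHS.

X → X ** Y

[X [X [X [Y [Z id]]] % [Y [Z c]]] ** [Y [Y [Z id]] <> [Z ( [X [Y [Z id]]] )]]]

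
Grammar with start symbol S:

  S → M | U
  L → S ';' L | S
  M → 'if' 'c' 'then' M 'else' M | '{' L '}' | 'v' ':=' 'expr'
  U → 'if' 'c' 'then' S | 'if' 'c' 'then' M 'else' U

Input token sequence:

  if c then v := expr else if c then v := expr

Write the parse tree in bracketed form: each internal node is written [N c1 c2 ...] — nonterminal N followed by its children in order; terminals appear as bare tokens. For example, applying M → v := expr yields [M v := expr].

S
U
if c then M else U
if c then v := expr else U
if c then v := expr else if c then S
if c then v := expr else if c then M
if c then v := expr else if c then v := expr

[S [U if c then [M v := expr] else [U if c then [S [M v := expr]]]]]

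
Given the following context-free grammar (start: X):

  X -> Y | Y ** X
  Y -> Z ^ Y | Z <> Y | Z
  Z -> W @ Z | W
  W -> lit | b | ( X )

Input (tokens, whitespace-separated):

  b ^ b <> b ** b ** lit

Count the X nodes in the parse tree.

[X [Y [Z [W b]] ^ [Y [Z [W b]] <> [Y [Z [W b]]]]] ** [X [Y [Z [W b]]] ** [X [Y [Z [W lit]]]]]]

3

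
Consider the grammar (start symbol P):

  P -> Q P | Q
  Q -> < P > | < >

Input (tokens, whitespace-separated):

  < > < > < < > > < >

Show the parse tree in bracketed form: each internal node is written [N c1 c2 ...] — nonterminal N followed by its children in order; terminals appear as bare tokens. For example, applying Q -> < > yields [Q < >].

P
Q P
< > P
< > Q P
< > < > P
< > < > Q P
< > < > < P > P
< > < > < Q > P
< > < > < < > > P
< > < > < < > > Q
< > < > < < > > < >

[P [Q < >] [P [Q < >] [P [Q < [P [Q < >]] >] [P [Q < >]]]]]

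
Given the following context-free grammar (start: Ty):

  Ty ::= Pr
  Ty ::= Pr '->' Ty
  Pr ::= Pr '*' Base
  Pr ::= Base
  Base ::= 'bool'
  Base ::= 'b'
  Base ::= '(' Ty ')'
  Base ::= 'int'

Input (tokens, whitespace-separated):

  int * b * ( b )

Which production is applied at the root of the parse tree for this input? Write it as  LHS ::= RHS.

[Ty [Pr [Pr [Pr [Base int]] * [Base b]] * [Base ( [Ty [Pr [Base b]]] )]]]

Ty ::= Pr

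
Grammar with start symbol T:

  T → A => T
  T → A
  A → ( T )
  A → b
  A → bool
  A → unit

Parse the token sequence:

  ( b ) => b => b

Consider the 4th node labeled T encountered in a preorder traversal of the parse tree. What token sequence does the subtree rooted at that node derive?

b

[T [A ( [T [A b]] )] => [T [A b] => [T [A b]]]]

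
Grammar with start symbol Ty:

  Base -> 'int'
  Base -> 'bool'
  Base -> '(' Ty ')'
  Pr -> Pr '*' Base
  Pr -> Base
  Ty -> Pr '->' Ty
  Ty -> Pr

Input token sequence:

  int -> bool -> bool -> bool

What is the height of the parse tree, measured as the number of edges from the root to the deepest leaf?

[Ty [Pr [Base int]] -> [Ty [Pr [Base bool]] -> [Ty [Pr [Base bool]] -> [Ty [Pr [Base bool]]]]]]

6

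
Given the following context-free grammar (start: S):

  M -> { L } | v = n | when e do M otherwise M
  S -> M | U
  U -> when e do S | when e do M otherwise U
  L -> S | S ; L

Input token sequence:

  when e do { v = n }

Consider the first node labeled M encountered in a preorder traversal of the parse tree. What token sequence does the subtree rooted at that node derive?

[S [U when e do [S [M { [L [S [M v = n]]] }]]]]

{ v = n }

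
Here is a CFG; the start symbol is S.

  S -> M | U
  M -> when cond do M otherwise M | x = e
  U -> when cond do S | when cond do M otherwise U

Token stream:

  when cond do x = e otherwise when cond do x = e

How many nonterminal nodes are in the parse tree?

6

[S [U when cond do [M x = e] otherwise [U when cond do [S [M x = e]]]]]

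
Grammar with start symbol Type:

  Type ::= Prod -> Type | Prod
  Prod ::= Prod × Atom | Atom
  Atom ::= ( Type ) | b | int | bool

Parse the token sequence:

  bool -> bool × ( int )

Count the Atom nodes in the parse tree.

4

[Type [Prod [Atom bool]] -> [Type [Prod [Prod [Atom bool]] × [Atom ( [Type [Prod [Atom int]]] )]]]]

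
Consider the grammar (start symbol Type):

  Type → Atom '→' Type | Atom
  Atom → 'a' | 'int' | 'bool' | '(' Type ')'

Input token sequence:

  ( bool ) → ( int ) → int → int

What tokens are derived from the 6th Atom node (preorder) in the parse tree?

[Type [Atom ( [Type [Atom bool]] )] → [Type [Atom ( [Type [Atom int]] )] → [Type [Atom int] → [Type [Atom int]]]]]

int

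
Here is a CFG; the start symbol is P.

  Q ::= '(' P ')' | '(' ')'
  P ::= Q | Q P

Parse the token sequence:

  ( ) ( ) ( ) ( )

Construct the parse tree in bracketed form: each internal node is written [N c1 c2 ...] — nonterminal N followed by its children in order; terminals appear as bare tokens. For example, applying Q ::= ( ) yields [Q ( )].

[P [Q ( )] [P [Q ( )] [P [Q ( )] [P [Q ( )]]]]]

P
Q P
( ) P
( ) Q P
( ) ( ) P
( ) ( ) Q P
( ) ( ) ( ) P
( ) ( ) ( ) Q
( ) ( ) ( ) ( )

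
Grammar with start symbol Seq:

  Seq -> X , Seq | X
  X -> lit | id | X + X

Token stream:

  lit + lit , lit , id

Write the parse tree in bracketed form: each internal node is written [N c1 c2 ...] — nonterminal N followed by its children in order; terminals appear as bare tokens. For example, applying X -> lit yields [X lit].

Seq
X , Seq
X + X , Seq
lit + X , Seq
lit + lit , Seq
lit + lit , X , Seq
lit + lit , lit , Seq
lit + lit , lit , X
lit + lit , lit , id

[Seq [X [X lit] + [X lit]] , [Seq [X lit] , [Seq [X id]]]]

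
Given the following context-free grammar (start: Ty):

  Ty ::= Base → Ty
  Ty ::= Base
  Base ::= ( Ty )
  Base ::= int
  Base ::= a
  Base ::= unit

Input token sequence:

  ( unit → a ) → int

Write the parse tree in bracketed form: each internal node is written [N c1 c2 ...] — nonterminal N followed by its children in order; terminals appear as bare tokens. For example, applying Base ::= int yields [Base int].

[Ty [Base ( [Ty [Base unit] → [Ty [Base a]]] )] → [Ty [Base int]]]

Ty
Base → Ty
( Ty ) → Ty
( Base → Ty ) → Ty
( unit → Ty ) → Ty
( unit → Base ) → Ty
( unit → a ) → Ty
( unit → a ) → Base
( unit → a ) → int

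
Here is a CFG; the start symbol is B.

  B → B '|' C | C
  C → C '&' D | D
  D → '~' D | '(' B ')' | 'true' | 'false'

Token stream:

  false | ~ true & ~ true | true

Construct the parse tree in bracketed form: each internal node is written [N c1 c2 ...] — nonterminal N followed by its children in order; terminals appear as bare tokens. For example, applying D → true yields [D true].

[B [B [B [C [D false]]] | [C [C [D ~ [D true]]] & [D ~ [D true]]]] | [C [D true]]]

B
B | C
B | C | C
C | C | C
D | C | C
false | C | C
false | C & D | C
false | D & D | C
false | ~ D & D | C
false | ~ true & D | C
false | ~ true & ~ D | C
false | ~ true & ~ true | C
false | ~ true & ~ true | D
false | ~ true & ~ true | true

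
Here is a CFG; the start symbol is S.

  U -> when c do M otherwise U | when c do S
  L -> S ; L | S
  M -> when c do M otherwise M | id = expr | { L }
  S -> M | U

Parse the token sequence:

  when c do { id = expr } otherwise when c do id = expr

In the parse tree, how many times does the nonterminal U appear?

[S [U when c do [M { [L [S [M id = expr]]] }] otherwise [U when c do [S [M id = expr]]]]]

2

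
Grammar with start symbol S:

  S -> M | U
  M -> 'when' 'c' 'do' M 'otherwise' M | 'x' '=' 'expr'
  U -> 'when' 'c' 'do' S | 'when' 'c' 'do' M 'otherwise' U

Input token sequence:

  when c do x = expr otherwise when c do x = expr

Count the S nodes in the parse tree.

2

[S [U when c do [M x = expr] otherwise [U when c do [S [M x = expr]]]]]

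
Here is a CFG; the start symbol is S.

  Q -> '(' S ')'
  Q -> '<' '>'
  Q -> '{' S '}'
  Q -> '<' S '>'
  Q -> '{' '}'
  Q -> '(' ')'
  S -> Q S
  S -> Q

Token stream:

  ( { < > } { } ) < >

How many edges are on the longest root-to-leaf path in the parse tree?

[S [Q ( [S [Q { [S [Q < >]] }] [S [Q { }]]] )] [S [Q < >]]]

6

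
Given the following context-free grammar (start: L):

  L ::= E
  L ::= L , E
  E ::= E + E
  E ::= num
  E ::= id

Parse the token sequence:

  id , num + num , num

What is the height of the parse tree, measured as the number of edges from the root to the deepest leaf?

[L [L [L [E id]] , [E [E num] + [E num]]] , [E num]]

4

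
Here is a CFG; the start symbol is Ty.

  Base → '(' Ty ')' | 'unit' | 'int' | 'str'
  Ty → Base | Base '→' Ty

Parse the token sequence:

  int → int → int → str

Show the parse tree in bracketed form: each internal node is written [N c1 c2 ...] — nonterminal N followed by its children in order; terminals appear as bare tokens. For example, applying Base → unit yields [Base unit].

[Ty [Base int] → [Ty [Base int] → [Ty [Base int] → [Ty [Base str]]]]]

Ty
Base → Ty
int → Ty
int → Base → Ty
int → int → Ty
int → int → Base → Ty
int → int → int → Ty
int → int → int → Base
int → int → int → str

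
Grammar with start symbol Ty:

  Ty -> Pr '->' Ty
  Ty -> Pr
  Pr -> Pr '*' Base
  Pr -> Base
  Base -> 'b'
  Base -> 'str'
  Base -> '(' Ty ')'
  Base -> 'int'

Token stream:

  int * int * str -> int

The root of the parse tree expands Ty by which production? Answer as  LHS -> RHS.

[Ty [Pr [Pr [Pr [Base int]] * [Base int]] * [Base str]] -> [Ty [Pr [Base int]]]]

Ty -> Pr '->' Ty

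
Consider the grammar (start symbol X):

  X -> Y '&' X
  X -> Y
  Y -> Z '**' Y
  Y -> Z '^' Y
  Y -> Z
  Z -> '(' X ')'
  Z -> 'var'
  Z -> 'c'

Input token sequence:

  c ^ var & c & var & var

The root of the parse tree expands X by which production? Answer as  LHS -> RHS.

X -> Y '&' X

[X [Y [Z c] ^ [Y [Z var]]] & [X [Y [Z c]] & [X [Y [Z var]] & [X [Y [Z var]]]]]]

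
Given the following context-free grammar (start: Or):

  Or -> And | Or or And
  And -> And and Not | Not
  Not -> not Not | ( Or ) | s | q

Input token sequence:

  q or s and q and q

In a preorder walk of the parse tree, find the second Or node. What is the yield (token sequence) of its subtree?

[Or [Or [And [Not q]]] or [And [And [And [Not s]] and [Not q]] and [Not q]]]

q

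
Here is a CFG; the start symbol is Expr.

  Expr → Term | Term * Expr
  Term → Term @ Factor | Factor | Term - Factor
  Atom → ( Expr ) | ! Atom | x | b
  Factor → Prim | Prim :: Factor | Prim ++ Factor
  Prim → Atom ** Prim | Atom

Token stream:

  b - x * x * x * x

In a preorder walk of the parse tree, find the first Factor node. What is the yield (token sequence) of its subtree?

b

[Expr [Term [Term [Factor [Prim [Atom b]]]] - [Factor [Prim [Atom x]]]] * [Expr [Term [Factor [Prim [Atom x]]]] * [Expr [Term [Factor [Prim [Atom x]]]] * [Expr [Term [Factor [Prim [Atom x]]]]]]]]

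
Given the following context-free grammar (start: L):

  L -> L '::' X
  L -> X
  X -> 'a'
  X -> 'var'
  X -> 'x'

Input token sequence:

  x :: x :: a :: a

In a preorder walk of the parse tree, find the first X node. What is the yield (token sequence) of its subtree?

x

[L [L [L [L [X x]] :: [X x]] :: [X a]] :: [X a]]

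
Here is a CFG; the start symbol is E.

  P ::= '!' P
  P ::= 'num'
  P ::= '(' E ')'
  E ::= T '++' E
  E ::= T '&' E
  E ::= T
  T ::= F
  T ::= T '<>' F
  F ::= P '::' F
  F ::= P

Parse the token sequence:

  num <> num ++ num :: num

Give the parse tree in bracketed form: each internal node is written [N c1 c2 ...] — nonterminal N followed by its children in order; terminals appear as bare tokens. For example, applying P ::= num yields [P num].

E
T ++ E
T <> F ++ E
F <> F ++ E
P <> F ++ E
num <> F ++ E
num <> P ++ E
num <> num ++ E
num <> num ++ T
num <> num ++ F
num <> num ++ P :: F
num <> num ++ num :: F
num <> num ++ num :: P
num <> num ++ num :: num

[E [T [T [F [P num]]] <> [F [P num]]] ++ [E [T [F [P num] :: [F [P num]]]]]]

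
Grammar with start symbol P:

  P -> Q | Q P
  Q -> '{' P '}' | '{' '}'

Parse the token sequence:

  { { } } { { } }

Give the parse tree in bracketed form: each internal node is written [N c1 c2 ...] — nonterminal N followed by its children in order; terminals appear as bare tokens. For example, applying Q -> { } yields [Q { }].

[P [Q { [P [Q { }]] }] [P [Q { [P [Q { }]] }]]]

P
Q P
{ P } P
{ Q } P
{ { } } P
{ { } } Q
{ { } } { P }
{ { } } { Q }
{ { } } { { } }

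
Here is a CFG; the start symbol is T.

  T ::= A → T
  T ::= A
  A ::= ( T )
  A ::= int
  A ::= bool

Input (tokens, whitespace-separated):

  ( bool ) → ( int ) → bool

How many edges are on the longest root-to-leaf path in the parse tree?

5

[T [A ( [T [A bool]] )] → [T [A ( [T [A int]] )] → [T [A bool]]]]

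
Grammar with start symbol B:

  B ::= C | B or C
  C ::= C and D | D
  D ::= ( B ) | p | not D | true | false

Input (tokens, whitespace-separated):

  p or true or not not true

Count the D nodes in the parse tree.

5

[B [B [B [C [D p]]] or [C [D true]]] or [C [D not [D not [D true]]]]]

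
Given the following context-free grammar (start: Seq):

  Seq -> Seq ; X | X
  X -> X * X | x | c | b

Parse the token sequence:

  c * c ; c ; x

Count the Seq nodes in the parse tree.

3

[Seq [Seq [Seq [X [X c] * [X c]]] ; [X c]] ; [X x]]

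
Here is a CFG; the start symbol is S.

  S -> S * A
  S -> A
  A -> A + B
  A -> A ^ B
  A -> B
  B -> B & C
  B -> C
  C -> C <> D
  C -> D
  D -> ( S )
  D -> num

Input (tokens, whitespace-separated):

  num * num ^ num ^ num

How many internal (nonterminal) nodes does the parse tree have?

18

[S [S [A [B [C [D num]]]]] * [A [A [A [B [C [D num]]]] ^ [B [C [D num]]]] ^ [B [C [D num]]]]]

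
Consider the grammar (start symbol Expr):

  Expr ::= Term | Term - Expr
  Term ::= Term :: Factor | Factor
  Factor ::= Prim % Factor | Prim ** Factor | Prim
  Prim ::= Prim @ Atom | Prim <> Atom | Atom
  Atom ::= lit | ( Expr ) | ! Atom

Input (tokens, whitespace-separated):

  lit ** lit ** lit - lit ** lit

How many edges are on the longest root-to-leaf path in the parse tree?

7

[Expr [Term [Factor [Prim [Atom lit]] ** [Factor [Prim [Atom lit]] ** [Factor [Prim [Atom lit]]]]]] - [Expr [Term [Factor [Prim [Atom lit]] ** [Factor [Prim [Atom lit]]]]]]]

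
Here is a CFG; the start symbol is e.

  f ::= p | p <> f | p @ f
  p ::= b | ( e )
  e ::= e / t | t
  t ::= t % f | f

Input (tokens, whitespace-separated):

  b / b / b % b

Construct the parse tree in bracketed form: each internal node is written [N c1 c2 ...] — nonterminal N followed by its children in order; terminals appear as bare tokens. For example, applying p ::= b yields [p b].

[e [e [e [t [f [p b]]]] / [t [f [p b]]]] / [t [t [f [p b]]] % [f [p b]]]]

e
e / t
e / t / t
t / t / t
f / t / t
p / t / t
b / t / t
b / f / t
b / p / t
b / b / t
b / b / t % f
b / b / f % f
b / b / p % f
b / b / b % f
b / b / b % p
b / b / b % b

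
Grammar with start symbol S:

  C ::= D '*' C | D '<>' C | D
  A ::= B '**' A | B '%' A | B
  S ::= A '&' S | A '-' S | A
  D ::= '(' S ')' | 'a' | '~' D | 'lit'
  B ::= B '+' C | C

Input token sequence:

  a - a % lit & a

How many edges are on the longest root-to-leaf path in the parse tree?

7

[S [A [B [C [D a]]]] - [S [A [B [C [D a]]] % [A [B [C [D lit]]]]] & [S [A [B [C [D a]]]]]]]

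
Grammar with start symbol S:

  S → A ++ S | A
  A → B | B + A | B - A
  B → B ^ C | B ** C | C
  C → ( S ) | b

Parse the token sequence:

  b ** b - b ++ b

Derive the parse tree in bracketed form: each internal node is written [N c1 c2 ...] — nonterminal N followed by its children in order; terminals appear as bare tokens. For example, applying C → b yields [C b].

[S [A [B [B [C b]] ** [C b]] - [A [B [C b]]]] ++ [S [A [B [C b]]]]]

S
A ++ S
B - A ++ S
B ** C - A ++ S
C ** C - A ++ S
b ** C - A ++ S
b ** b - A ++ S
b ** b - B ++ S
b ** b - C ++ S
b ** b - b ++ S
b ** b - b ++ A
b ** b - b ++ B
b ** b - b ++ C
b ** b - b ++ b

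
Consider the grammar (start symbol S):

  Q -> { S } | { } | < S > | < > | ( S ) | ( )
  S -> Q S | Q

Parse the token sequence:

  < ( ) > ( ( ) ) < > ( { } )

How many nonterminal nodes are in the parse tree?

[S [Q < [S [Q ( )]] >] [S [Q ( [S [Q ( )]] )] [S [Q < >] [S [Q ( [S [Q { }]] )]]]]]

14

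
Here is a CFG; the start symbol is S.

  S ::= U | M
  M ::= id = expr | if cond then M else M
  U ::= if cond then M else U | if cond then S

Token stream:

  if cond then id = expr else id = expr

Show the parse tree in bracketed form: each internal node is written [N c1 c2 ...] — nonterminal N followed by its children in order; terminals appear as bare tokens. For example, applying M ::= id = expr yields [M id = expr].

[S [M if cond then [M id = expr] else [M id = expr]]]

S
M
if cond then M else M
if cond then id = expr else M
if cond then id = expr else id = expr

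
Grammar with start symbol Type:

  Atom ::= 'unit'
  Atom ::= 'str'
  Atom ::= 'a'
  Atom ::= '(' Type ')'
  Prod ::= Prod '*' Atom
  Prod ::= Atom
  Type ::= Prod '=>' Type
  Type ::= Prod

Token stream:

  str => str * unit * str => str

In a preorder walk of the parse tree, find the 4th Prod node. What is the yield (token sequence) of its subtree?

str

[Type [Prod [Atom str]] => [Type [Prod [Prod [Prod [Atom str]] * [Atom unit]] * [Atom str]] => [Type [Prod [Atom str]]]]]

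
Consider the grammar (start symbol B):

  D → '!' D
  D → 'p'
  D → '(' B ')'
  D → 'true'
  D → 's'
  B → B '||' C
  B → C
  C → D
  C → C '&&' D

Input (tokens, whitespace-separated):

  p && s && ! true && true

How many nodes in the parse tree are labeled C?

[B [C [C [C [C [D p]] && [D s]] && [D ! [D true]]] && [D true]]]

4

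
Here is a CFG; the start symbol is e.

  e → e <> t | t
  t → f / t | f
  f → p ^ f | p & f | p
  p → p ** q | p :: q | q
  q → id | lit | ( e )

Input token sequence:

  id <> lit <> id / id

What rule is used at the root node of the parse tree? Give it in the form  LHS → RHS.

[e [e [e [t [f [p [q id]]]]] <> [t [f [p [q lit]]]]] <> [t [f [p [q id]]] / [t [f [p [q id]]]]]]

e → e <> t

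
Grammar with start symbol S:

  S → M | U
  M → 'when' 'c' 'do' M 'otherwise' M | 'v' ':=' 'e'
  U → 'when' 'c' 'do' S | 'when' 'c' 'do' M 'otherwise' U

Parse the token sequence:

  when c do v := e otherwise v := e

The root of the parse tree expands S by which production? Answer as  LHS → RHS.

[S [M when c do [M v := e] otherwise [M v := e]]]

S → M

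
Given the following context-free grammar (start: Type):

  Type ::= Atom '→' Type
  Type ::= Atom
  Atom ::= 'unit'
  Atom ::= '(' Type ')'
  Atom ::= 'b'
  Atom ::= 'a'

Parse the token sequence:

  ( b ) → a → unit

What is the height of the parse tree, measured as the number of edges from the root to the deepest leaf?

[Type [Atom ( [Type [Atom b]] )] → [Type [Atom a] → [Type [Atom unit]]]]

4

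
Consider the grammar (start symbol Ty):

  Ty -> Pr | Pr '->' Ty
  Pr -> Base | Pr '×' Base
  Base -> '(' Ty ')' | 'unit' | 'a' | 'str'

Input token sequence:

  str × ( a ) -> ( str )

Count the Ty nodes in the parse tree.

4

[Ty [Pr [Pr [Base str]] × [Base ( [Ty [Pr [Base a]]] )]] -> [Ty [Pr [Base ( [Ty [Pr [Base str]]] )]]]]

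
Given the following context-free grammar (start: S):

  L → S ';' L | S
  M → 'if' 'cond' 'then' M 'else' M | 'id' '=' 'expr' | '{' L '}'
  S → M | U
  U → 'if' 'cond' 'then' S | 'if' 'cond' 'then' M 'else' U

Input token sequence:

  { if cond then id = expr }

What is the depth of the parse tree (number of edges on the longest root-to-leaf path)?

7

[S [M { [L [S [U if cond then [S [M id = expr]]]]] }]]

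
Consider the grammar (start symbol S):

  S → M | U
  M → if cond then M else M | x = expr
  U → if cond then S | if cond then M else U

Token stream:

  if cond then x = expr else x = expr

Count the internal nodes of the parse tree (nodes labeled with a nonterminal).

4

[S [M if cond then [M x = expr] else [M x = expr]]]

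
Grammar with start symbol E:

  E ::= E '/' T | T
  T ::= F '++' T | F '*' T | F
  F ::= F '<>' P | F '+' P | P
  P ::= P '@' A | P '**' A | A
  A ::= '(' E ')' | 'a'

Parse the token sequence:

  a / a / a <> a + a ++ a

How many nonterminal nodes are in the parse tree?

25

[E [E [E [T [F [P [A a]]]]] / [T [F [P [A a]]]]] / [T [F [F [F [P [A a]]] <> [P [A a]]] + [P [A a]]] ++ [T [F [P [A a]]]]]]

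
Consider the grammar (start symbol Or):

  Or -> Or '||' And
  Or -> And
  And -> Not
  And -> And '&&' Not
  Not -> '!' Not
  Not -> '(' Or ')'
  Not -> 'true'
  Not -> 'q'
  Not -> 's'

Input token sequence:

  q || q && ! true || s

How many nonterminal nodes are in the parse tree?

12

[Or [Or [Or [And [Not q]]] || [And [And [Not q]] && [Not ! [Not true]]]] || [And [Not s]]]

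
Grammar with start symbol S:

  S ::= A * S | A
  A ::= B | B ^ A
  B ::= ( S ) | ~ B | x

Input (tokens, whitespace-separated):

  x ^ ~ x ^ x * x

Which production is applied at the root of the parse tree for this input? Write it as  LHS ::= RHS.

S ::= A * S

[S [A [B x] ^ [A [B ~ [B x]] ^ [A [B x]]]] * [S [A [B x]]]]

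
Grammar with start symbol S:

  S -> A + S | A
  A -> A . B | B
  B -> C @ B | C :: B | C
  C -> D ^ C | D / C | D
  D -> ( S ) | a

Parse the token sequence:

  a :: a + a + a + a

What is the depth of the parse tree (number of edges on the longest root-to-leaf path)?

8

[S [A [B [C [D a]] :: [B [C [D a]]]]] + [S [A [B [C [D a]]]] + [S [A [B [C [D a]]]] + [S [A [B [C [D a]]]]]]]]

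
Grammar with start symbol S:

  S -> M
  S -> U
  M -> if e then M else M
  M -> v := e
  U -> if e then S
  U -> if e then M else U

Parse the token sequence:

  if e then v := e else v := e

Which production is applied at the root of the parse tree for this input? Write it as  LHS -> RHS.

[S [M if e then [M v := e] else [M v := e]]]

S -> M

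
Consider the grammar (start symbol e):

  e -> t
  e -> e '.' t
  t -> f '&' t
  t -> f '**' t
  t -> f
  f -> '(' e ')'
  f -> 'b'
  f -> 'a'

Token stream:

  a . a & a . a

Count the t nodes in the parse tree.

[e [e [e [t [f a]]] . [t [f a] & [t [f a]]]] . [t [f a]]]

4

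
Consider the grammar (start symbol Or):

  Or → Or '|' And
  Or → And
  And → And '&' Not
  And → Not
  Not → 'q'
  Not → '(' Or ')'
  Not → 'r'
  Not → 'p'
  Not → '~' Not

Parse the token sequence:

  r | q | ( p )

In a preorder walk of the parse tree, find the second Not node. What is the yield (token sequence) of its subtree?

[Or [Or [Or [And [Not r]]] | [And [Not q]]] | [And [Not ( [Or [And [Not p]]] )]]]

q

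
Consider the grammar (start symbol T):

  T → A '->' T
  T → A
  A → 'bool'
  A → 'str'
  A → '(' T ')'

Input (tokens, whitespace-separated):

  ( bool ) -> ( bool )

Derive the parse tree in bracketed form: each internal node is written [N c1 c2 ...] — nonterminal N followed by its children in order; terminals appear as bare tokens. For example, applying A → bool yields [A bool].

[T [A ( [T [A bool]] )] -> [T [A ( [T [A bool]] )]]]

T
A -> T
( T ) -> T
( A ) -> T
( bool ) -> T
( bool ) -> A
( bool ) -> ( T )
( bool ) -> ( A )
( bool ) -> ( bool )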